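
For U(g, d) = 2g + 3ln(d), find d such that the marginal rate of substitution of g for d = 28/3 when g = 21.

d = 14

MU_g = 2, MU_d = 3/d.
MRS = 2 ÷ (3/d).
MRS depends only on d: (2/3)·d = 28/3 ⇒ d = (28/3)/(2/3) = 14.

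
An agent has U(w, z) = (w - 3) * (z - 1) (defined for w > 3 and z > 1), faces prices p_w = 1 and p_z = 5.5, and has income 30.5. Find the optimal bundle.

MU_w = (z−1), MU_z = (w−3).
MRS = (z−1)/(w−3).
Tangency: set MRS = p_w/p_z = 1/5.5 = 2/11.
So (z − 1)/(w − 3) = 2/11, i.e. (z − 1) = (2/11)·(w − 3).
Rewrite the budget in excess-of-subsistence terms: 1·(w − 3) + 5.5·(z − 1) = 30.5 − 1·3 − 5.5·1 = 22.
Substituting, 2·(w − 3) = 22, so w − 3 = 11 and w* = 14.
Then z − 1 = (2/11)·11 = 2, so z* = 3.

w* = 14, z* = 3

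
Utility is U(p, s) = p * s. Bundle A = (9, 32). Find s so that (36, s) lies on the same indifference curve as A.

s = 8

U(9, 32) = 288.
Set U(36, s) = 288 and solve.
With p = 36: s = 288/36 = 8.
Check: U(36, 8) = 288.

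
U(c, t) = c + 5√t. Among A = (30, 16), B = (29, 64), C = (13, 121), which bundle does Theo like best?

Evaluate utility at each bundle:
U(A) = 50.000.
U(B) = 69.000.
U(C) = 68.000.
Highest utility is B, so B ≻ C ≻ A.

Bundle B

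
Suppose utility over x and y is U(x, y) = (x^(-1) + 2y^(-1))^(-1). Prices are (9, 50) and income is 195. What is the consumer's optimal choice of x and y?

x* = 5, y* = 3

For CES with ρ = -1, MRS = (1/2)·(y/x)^2.
Tangency: set MRS = p_x/p_y = 9/50.
So (y/x)^2 = 9/25; taking the square root, y/x = 0.6, i.e. y = 0.6·x.
Substitute into the budget 9·x + 50·y = 195: 39·x = 195, so x* = 5 and y* = 0.6·5 = 3.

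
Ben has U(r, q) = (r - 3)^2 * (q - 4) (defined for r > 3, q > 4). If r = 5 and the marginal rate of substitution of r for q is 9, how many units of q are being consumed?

MU_r = 2·(r−3)·(q−4), MU_q = (r−3)^2.
MRS = (2/1)·(q−4)/(r−3).
Substitute r = 5: MRS = (q − 4)/1. Setting this equal to 9 gives q − 4 = 9·1 = 9, so q = 13.

q = 13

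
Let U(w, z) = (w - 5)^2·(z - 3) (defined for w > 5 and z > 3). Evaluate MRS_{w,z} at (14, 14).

MRS = 22/9

MU_w = 2·(w−5)·(z−3), MU_z = (w−5)^2.
MRS = (2/1)·(z−3)/(w−5).
At (14, 14): MRS = 22/9.
That is, one extra unit of w is worth 22/9 units of z at the margin.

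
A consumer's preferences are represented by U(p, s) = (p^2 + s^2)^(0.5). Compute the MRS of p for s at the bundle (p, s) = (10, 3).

MRS = 10/3

For CES with ρ = 2, MRS = (s/p)^(-1).
At (10, 3): MRS = 10/3.
The indifference curve has slope −10/3 at this bundle.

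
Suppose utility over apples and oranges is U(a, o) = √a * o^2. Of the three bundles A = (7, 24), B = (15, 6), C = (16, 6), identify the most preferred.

Bundle A

Evaluate utility at each bundle:
U(A) = 1523.953.
U(B) = 139.427.
U(C) = 144.000.
Highest utility is A, so A ≻ C ≻ B.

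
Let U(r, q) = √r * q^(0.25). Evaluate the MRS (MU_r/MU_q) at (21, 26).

MU_r = 0.5·r^(-0.5)·q^(0.25) and MU_q = 0.25·√r·q^(-0.75).
MRS = MU_r/MU_q = (2)·q/r.
At (21, 26): MRS = 52/21.
That is, one extra unit of r is worth 52/21 units of q at the margin.

MRS = 52/21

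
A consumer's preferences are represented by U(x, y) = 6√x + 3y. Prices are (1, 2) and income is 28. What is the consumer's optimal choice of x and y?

MU_x = 6/(2√x), MU_y = 3.
MRS = 6/(2√x) ÷ 3.
Tangency: set MRS = p_x/p_y = 1/2 = 0.5.
MRS depends only on x: 1/√x = 0.5 ⇒ √x = 1/0.5 = 2 ⇒ x* = 4.
From the budget, 2·y = 28 − 1·4 = 24, so y* = 12.

x* = 4, y* = 12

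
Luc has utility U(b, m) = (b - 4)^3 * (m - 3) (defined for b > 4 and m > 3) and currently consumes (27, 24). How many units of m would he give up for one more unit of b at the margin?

MRS = 63/23

MU_b = 3·(b−4)^2·(m−3), MU_m = (b−4)^3.
MRS = (3/1)·(m−3)/(b−4).
At (27, 24): MRS = 63/23.
The indifference curve has slope −63/23 at this bundle.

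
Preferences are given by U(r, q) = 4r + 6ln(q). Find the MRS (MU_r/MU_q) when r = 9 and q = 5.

MU_r = 4, MU_q = 6/q.
MRS = 4 ÷ (6/q).
At (9, 5): MRS = 10/3.
The indifference curve has slope −10/3 at this bundle.

MRS = 10/3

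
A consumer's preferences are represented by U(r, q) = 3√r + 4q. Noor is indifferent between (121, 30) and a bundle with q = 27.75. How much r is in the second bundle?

r = 196

U(121, 30) = 153.
Set U(r, 27.75) = 153 and solve.
With q = 27.75: 3√r = 153 − 4·27.75 = 42, so √r = 14 and r = 196.
Check: U(196, 27.75) = 153.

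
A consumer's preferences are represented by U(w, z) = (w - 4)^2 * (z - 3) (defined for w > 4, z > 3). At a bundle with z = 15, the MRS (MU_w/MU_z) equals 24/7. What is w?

MU_w = 2·(w−4)·(z−3), MU_z = (w−4)^2.
MRS = (2/1)·(z−3)/(w−4).
Substitute z = 15: MRS = 24/(w − 4). Setting this equal to 24/7 gives w − 4 = 24/(24/7) = 7, so w = 11.

w = 11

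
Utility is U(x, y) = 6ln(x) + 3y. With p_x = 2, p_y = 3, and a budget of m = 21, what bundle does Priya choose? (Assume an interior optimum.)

x* = 3, y* = 5

MU_x = 6/x, MU_y = 3.
MRS = 6/x ÷ 3.
Tangency: set MRS = p_x/p_y = 2/3.
MRS depends only on x: 2/x = 2/3 ⇒ x* = 2/(2/3) = 3.
From the budget, 3·y = 21 − 2·3 = 15, so y* = 5.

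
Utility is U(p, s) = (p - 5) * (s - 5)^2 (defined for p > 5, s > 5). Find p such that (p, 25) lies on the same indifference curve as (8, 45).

U(8, 45) = 4800.
Set U(p, 25) = 4800 and solve.
With s = 25: (25 − 5)^2 = 400, so (p − 5) = 4800/400 = 12.
So p = 5 + 12 = 17.
Check: U(17, 25) = 4800.

p = 17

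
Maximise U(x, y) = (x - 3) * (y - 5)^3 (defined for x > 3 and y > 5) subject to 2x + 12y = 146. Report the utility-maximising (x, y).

MU_x = (y−5)^3, MU_y = 3·(x−3)·(y−5)^2.
MRS = (1/3)·(y−5)/(x−3).
Tangency: set MRS = p_x/p_y = 2/12 = 1/6.
So (1/3)·(y − 5)/(x − 3) = 1/6, i.e. (y − 5) = 0.5·(x − 3).
Rewrite the budget in excess-of-subsistence terms: 2·(x − 3) + 12·(y − 5) = 146 − 2·3 − 12·5 = 80.
Substituting, 8·(x − 3) = 80, so x − 3 = 10 and x* = 13.
Then y − 5 = 0.5·10 = 5, so y* = 10.

x* = 13, y* = 10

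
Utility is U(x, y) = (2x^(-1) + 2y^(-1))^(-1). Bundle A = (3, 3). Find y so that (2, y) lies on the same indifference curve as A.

y = 6

U depends on (x, y) only through S = 2x^(-1) + 2y^(-1), so equal utility means equal S. At (3, 3): S = 4/3.
With x = 2: 2·2^(-1) = 1, so 2y^(-1) = 4/3 − 1 = 1/3, i.e. y^(-1) = 1/6.
Hence y = 1/(1/6) = 6.
Check: U(2, 6) = 0.75.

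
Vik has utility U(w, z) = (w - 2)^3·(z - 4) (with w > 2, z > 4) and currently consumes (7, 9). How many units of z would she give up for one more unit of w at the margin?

MRS = 3

MU_w = 3·(w−2)^2·(z−4), MU_z = (w−2)^3.
MRS = (3/1)·(z−4)/(w−2).
At (7, 9): MRS = 3.
So at (7, 9) the consumer would give up 3 units of z for one more unit of w.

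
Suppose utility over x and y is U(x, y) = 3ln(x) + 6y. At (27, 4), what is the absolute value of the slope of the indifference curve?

MRS = 1/54

MU_x = 3/x, MU_y = 6.
MRS = 3/x ÷ 6.
At (27, 4): MRS = 1/54.
That is, one extra unit of x is worth 1/54 units of y at the margin.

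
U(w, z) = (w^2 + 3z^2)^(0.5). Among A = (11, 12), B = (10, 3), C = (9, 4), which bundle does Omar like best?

Evaluate utility at each bundle:
U(A) = 23.516.
U(B) = 11.269.
U(C) = 11.358.
Highest utility is A, so A ≻ C ≻ B.

Bundle A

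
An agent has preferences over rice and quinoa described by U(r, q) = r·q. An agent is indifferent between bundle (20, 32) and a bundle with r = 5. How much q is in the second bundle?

q = 128

U(20, 32) = 640.
Set U(5, q) = 640 and solve.
With r = 5: q = 640/5 = 128.
Check: U(5, 128) = 640.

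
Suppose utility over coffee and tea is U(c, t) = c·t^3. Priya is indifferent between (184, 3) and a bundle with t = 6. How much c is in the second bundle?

U(184, 3) = 4968.
Set U(c, 6) = 4968 and solve.
With t = 6: 6^3 = 216, so c = 4968/216 = 23.
Check: U(23, 6) = 4968.

c = 23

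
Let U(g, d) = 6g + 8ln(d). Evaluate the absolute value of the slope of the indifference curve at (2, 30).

MRS = 22.5

MU_g = 6, MU_d = 8/d.
MRS = 6 ÷ (8/d).
At (2, 30): MRS = 22.5.
So at (2, 30) the consumer would give up 22.5 units of d for one more unit of g.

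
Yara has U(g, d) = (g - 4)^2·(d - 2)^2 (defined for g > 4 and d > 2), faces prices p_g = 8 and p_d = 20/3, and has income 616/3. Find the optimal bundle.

g* = 14, d* = 14

MU_g = 2·(g−4)·(d−2)^2, MU_d = 2·(g−4)^2·(d−2).
MRS = (d−2)/(g−4).
Tangency: set MRS = p_g/p_d = 8/(20/3) = 1.2.
So (d − 2)/(g − 4) = 1.2, i.e. (d − 2) = 1.2·(g − 4).
Rewrite the budget in excess-of-subsistence terms: 8·(g − 4) + (20/3)·(d − 2) = 616/3 − 8·4 − (20/3)·2 = 160.
Substituting, 16·(g − 4) = 160, so g − 4 = 10 and g* = 14.
Then d − 2 = 1.2·10 = 12, so d* = 14.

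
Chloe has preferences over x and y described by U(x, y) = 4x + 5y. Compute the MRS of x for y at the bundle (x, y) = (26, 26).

MRS = 0.8

MU_x = 4, MU_y = 5, so MRS = 4/5 = 0.8 at every bundle.
At (26, 26): MRS = 0.8.
So at (26, 26) the consumer would give up 0.8 units of y for one more unit of x.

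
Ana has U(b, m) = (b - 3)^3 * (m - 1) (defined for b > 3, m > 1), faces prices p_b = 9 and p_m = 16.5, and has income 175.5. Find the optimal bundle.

MU_b = 3·(b−3)^2·(m−1), MU_m = (b−3)^3.
MRS = (3/1)·(m−1)/(b−3).
Tangency: set MRS = p_b/p_m = 9/16.5 = 6/11.
So (3/1)·(m − 1)/(b − 3) = 6/11, i.e. (m − 1) = (2/11)·(b − 3).
Rewrite the budget in excess-of-subsistence terms: 9·(b − 3) + 16.5·(m − 1) = 175.5 − 9·3 − 16.5·1 = 132.
Substituting, 12·(b − 3) = 132, so b − 3 = 11 and b* = 14.
Then m − 1 = (2/11)·11 = 2, so m* = 3.

b* = 14, m* = 3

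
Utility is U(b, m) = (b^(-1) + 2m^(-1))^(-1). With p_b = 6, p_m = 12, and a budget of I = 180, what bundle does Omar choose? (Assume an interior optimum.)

For CES with ρ = -1, MRS = (1/2)·(m/b)^2.
Tangency: set MRS = p_b/p_m = 6/12 = 0.5.
So (m/b)^2 = 1; taking the square root, m/b = 1, i.e. m = b.
Substitute into the budget 6·b + 12·m = 180: 18·b = 180, so b* = 10 and m* = 10.

b* = 10, m* = 10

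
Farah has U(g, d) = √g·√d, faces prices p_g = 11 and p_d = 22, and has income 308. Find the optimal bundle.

MU_g = 0.5·g^(-0.5)·√d and MU_d = 0.5·√g·d^(-0.5).
MRS = MU_g/MU_d = d/g.
Tangency: set MRS = p_g/p_d = 11/22 = 0.5.
So d/g = 0.5, i.e. d = 0.5·g.
Substitute into the budget 11·g + 22·d = 308: 22·g = 308, so g* = 14.
Then d* = 0.5·14 = 7.

g* = 14, d* = 7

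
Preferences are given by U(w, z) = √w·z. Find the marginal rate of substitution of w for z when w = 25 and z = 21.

MU_w = 0.5·w^(-0.5)·z and MU_z = √w.
MRS = MU_w/MU_z = (0.5)·z/w.
At (25, 21): MRS = 21/50.
That is, one extra unit of w is worth 21/50 units of z at the margin.

MRS = 21/50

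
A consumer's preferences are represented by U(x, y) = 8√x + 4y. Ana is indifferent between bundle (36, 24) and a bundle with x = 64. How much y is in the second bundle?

U(36, 24) = 144.
Set U(64, y) = 144 and solve.
With x = 64: √64 = 8, so 4y = 144 − 8·8 = 80 and y = 20.
Check: U(64, 20) = 144.

y = 20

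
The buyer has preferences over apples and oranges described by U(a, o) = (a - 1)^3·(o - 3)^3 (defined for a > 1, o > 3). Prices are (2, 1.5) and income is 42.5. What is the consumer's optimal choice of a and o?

a* = 10, o* = 15

MU_a = 3·(a−1)^2·(o−3)^3, MU_o = 3·(a−1)^3·(o−3)^2.
MRS = (o−3)/(a−1).
Tangency: set MRS = p_a/p_o = 2/1.5 = 4/3.
So (o − 3)/(a − 1) = 4/3, i.e. (o − 3) = (4/3)·(a − 1).
Rewrite the budget in excess-of-subsistence terms: 2·(a − 1) + 1.5·(o − 3) = 42.5 − 2·1 − 1.5·3 = 36.
Substituting, 4·(a − 1) = 36, so a − 1 = 9 and a* = 10.
Then o − 3 = (4/3)·9 = 12, so o* = 15.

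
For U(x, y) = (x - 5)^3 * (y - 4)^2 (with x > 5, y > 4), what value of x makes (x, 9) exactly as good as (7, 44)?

U(7, 44) = 12800.
Set U(x, 9) = 12800 and solve.
With y = 9: (9 − 4)^2 = 25, so (x − 5)^3 = 12800/25 = 512.
Taking the cube root (with x > 5): x − 5 = 8, so x = 13.
Check: U(13, 9) = 12800.

x = 13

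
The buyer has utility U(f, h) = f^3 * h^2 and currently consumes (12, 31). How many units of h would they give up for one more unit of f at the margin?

MU_f = 3·f^2·h^2 and MU_h = 2·f^3·h.
MRS = MU_f/MU_h = (3/2)·h/f.
At (12, 31): MRS = 3.875.
That is, one extra unit of f is worth 3.875 units of h at the margin.

MRS = 3.875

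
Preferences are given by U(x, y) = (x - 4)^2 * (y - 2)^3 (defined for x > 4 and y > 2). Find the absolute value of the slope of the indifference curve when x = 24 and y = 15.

MU_x = 2·(x−4)·(y−2)^3, MU_y = 3·(x−4)^2·(y−2)^2.
MRS = (2/3)·(y−2)/(x−4).
At (24, 15): MRS = 13/30.
The indifference curve has slope −13/30 at this bundle.

MRS = 13/30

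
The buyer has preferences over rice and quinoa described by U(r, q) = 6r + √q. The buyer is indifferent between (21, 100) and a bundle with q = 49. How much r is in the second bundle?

r = 21.5

U(21, 100) = 136.
Set U(r, 49) = 136 and solve.
With q = 49: √49 = 7, so 6r = 136 − 7 = 129 and r = 21.5.
Check: U(21.5, 49) = 136.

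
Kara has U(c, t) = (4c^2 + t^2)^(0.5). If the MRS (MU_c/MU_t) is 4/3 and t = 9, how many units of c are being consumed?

For CES with ρ = 2, MRS = (4/1)·(t/c)^(-1).
Setting (4/1)·(9/c)^(-1) = 4/3 gives (9/c)^(-1) = 1/3, so 9/c = 3 and c = 3.

c = 3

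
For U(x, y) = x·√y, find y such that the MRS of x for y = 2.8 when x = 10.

MU_x = √y and MU_y = 0.5·x·y^(-0.5).
MRS = MU_x/MU_y = (2)·y/x.
Substitute x = 10: MRS = y/5. Setting y/5 = 2.8 gives y = 2.8·5 = 14.

y = 14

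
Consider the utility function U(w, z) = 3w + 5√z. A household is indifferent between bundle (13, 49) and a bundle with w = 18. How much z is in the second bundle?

z = 16

U(13, 49) = 74.
Set U(18, z) = 74 and solve.
With w = 18: 5√z = 74 − 3·18 = 20, so √z = 4 and z = 16.
Check: U(18, 16) = 74.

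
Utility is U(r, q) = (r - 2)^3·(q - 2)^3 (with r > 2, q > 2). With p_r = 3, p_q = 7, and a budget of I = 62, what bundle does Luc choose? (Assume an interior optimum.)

MU_r = 3·(r−2)^2·(q−2)^3, MU_q = 3·(r−2)^3·(q−2)^2.
MRS = (q−2)/(r−2).
Tangency: set MRS = p_r/p_q = 3/7.
So (q − 2)/(r − 2) = 3/7, i.e. (q − 2) = (3/7)·(r − 2).
Rewrite the budget in excess-of-subsistence terms: 3·(r − 2) + 7·(q − 2) = 62 − 3·2 − 7·2 = 42.
Substituting, 6·(r − 2) = 42, so r − 2 = 7 and r* = 9.
Then q − 2 = (3/7)·7 = 3, so q* = 5.

r* = 9, q* = 5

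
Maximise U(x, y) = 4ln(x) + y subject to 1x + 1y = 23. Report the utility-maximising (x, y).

x* = 4, y* = 19

MU_x = 4/x, MU_y = 1.
MRS = 4/x ÷ 1.
Tangency: set MRS = p_x/p_y = 1/1 = 1.
MRS depends only on x: 4/x = 1 ⇒ x* = 4/1 = 4.
From the budget, 1·y = 23 − 1·4 = 19, so y* = 19.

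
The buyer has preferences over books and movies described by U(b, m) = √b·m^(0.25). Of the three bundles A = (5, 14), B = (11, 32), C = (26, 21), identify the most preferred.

Bundle C

Evaluate utility at each bundle:
U(A) = 4.325.
U(B) = 7.888.
U(C) = 10.915.
Highest utility is C, so C ≻ B ≻ A.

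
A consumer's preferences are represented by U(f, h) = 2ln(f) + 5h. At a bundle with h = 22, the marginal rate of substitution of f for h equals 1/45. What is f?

MU_f = 2/f, MU_h = 5.
MRS = 2/f ÷ 5.
MRS depends only on f: 0.4/f = 1/45 ⇒ f = 0.4/(1/45) = 18.

f = 18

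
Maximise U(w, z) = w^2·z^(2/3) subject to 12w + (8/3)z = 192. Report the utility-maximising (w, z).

MU_w = 2·w·z^(2/3) and MU_z = 2/3·w^2·z^(-1/3).
MRS = MU_w/MU_z = (3)·z/w.
Tangency: set MRS = p_w/p_z = 12/(8/3) = 4.5.
So (3)·z/w = 4.5, i.e. z = 1.5·w.
Substitute into the budget 12·w + (8/3)·z = 192: 16·w = 192, so w* = 12.
Then z* = 1.5·12 = 18.

w* = 12, z* = 18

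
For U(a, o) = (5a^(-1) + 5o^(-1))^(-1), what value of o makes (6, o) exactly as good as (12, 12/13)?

U depends on (a, o) only through S = 5a^(-1) + 5o^(-1), so equal utility means equal S. At (12, 12/13): S = 35/6.
With a = 6: 5·6^(-1) = 5/6, so 5o^(-1) = 35/6 − 5/6 = 5, i.e. o^(-1) = 1.
Hence o = 1/1 = 1.
Check: U(6, 1) = 0.1714.

o = 1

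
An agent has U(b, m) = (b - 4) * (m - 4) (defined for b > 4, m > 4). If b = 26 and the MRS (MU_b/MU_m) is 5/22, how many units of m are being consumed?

MU_b = (m−4), MU_m = (b−4).
MRS = (m−4)/(b−4).
Substitute b = 26: MRS = (m − 4)/22. Setting this equal to 5/22 gives m − 4 = (5/22)·22 = 5, so m = 9.

m = 9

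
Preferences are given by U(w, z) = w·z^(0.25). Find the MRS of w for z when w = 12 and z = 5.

MRS = 5/3

MU_w = z^(0.25) and MU_z = 0.25·w·z^(-0.75).
MRS = MU_w/MU_z = (4)·z/w.
At (12, 5): MRS = 5/3.
The indifference curve has slope −5/3 at this bundle.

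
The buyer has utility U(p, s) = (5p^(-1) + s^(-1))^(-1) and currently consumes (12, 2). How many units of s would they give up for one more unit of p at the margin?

MRS = 5/36

For CES with ρ = -1, MRS = (5/1)·(s/p)^2.
At (12, 2): MRS = 5/36.
That is, one extra unit of p is worth 5/36 units of s at the margin.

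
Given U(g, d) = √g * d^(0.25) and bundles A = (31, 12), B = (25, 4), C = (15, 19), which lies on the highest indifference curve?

Bundle A

Evaluate utility at each bundle:
U(A) = 10.363.
U(B) = 7.071.
U(C) = 8.086.
Highest utility is A, so A ≻ C ≻ B.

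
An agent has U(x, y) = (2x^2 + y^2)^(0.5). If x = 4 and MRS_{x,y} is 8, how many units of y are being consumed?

y = 1

For CES with ρ = 2, MRS = (2/1)·(y/x)^(-1).
Setting (2/1)·(y/4)^(-1) = 8 gives (y/4)^(-1) = 4, so y/4 = 0.25 and y = 1.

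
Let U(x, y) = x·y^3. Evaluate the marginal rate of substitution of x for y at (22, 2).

MRS = 1/33

MU_x = y^3 and MU_y = 3·x·y^2.
MRS = MU_x/MU_y = (1/3)·y/x.
At (22, 2): MRS = 1/33.
That is, one extra unit of x is worth 1/33 units of y at the margin.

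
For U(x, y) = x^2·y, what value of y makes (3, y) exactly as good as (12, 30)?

y = 480

U(12, 30) = 4320.
Set U(3, y) = 4320 and solve.
With x = 3: 3^2 = 9, so y = 4320/9 = 480.
Check: U(3, 480) = 4320.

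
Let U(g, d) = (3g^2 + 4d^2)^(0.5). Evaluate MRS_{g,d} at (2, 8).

MRS = 3/16

For CES with ρ = 2, MRS = (3/4)·(d/g)^(-1).
At (2, 8): MRS = 3/16.
That is, one extra unit of g is worth 3/16 units of d at the margin.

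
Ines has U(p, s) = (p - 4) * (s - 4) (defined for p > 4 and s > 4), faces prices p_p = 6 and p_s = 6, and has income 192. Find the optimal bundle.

MU_p = (s−4), MU_s = (p−4).
MRS = (s−4)/(p−4).
Tangency: set MRS = p_p/p_s = 6/6 = 1.
So (s − 4)/(p − 4) = 1, i.e. (s − 4) = (p − 4).
Rewrite the budget in excess-of-subsistence terms: 6·(p − 4) + 6·(s − 4) = 192 − 6·4 − 6·4 = 144.
Substituting, 12·(p − 4) = 144, so p − 4 = 12 and p* = 16.
Then s − 4 = 12, so s* = 16.

p* = 16, s* = 16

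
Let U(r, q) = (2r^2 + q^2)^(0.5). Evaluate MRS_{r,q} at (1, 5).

For CES with ρ = 2, MRS = (2/1)·(q/r)^(-1).
At (1, 5): MRS = 0.4.
That is, one extra unit of r is worth 0.4 units of q at the margin.

MRS = 0.4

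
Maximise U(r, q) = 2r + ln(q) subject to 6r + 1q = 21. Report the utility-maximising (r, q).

r* = 3, q* = 3

MU_r = 2, MU_q = 1/q.
MRS = 2 ÷ (1/q).
Tangency: set MRS = p_r/p_q = 6/1 = 6.
MRS depends only on q: 2·q = 6 ⇒ q* = 6/2 = 3.
From the budget, 6·r = 21 − 1·3 = 18, so r* = 3.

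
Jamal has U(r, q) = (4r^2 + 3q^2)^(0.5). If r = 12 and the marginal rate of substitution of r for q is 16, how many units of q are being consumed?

q = 1

For CES with ρ = 2, MRS = (4/3)·(q/r)^(-1).
Setting (4/3)·(q/12)^(-1) = 16 gives (q/12)^(-1) = 12, so q/12 = 1/12 and q = 1.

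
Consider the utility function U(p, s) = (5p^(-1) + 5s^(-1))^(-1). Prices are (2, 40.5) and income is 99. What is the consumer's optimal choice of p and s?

For CES with ρ = -1, MRS = (s/p)^2.
Tangency: set MRS = p_p/p_s = 2/40.5 = 4/81.
So (s/p)^2 = 4/81; taking the square root, s/p = 2/9, i.e. s = (2/9)·p.
Substitute into the budget 2·p + 40.5·s = 99: 11·p = 99, so p* = 9 and s* = (2/9)·9 = 2.

p* = 9, s* = 2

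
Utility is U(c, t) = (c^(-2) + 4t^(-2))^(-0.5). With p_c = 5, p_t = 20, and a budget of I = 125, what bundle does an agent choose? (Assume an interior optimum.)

c* = 5, t* = 5

For CES with ρ = -2, MRS = (1/4)·(t/c)^3.
Tangency: set MRS = p_c/p_t = 5/20 = 0.25.
So (t/c)^3 = 1; taking the cube root, t/c = 1, i.e. t = c.
Substitute into the budget 5·c + 20·t = 125: 25·c = 125, so c* = 5 and t* = 5.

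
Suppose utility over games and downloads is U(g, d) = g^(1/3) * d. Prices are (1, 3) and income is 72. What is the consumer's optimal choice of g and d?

MU_g = 1/3·g^(-2/3)·d and MU_d = g^(1/3).
MRS = MU_g/MU_d = (1/3)·d/g.
Tangency: set MRS = p_g/p_d = 1/3.
So (1/3)·d/g = 1/3, i.e. d = g.
Substitute into the budget 1·g + 3·d = 72: 4·g = 72, so g* = 18.
Then d* = 18.

g* = 18, d* = 18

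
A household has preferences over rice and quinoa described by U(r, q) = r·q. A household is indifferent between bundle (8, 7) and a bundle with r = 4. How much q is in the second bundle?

q = 14

U(8, 7) = 56.
Set U(4, q) = 56 and solve.
With r = 4: q = 56/4 = 14.
Check: U(4, 14) = 56.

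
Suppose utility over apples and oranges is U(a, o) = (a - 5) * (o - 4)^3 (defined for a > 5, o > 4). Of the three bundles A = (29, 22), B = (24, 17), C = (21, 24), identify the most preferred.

Evaluate utility at each bundle:
U(A) = 139968.
U(B) = 41743.
U(C) = 128000.
Highest utility is A, so A ≻ C ≻ B.

Bundle A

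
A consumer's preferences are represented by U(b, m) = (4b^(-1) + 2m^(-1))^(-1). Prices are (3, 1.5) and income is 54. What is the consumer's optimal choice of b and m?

b* = 12, m* = 12

For CES with ρ = -1, MRS = (4/2)·(m/b)^2.
Tangency: set MRS = p_b/p_m = 3/1.5 = 2.
So (m/b)^2 = 1; taking the square root, m/b = 1, i.e. m = b.
Substitute into the budget 3·b + 1.5·m = 54: 4.5·b = 54, so b* = 12 and m* = 12.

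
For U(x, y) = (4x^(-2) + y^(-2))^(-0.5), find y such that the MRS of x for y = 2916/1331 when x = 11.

For CES with ρ = -2, MRS = (4/1)·(y/x)^3.
Setting (4/1)·(y/11)^3 = 2916/1331 gives (y/11)^3 = 729/1331, so y/11 = 9/11 and y = 9.

y = 9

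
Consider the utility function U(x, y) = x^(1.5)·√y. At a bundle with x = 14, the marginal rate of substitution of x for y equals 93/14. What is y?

y = 31

MU_x = 1.5·√x·√y and MU_y = 0.5·x^(1.5)·y^(-0.5).
MRS = MU_x/MU_y = (3)·y/x.
Substitute x = 14: MRS = y/(14/3). Setting y/(14/3) = 93/14 gives y = (93/14)·(14/3) = 31.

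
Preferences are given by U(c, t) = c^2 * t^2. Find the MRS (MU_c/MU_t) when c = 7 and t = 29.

MRS = 29/7

MU_c = 2·c·t^2 and MU_t = 2·c^2·t.
MRS = MU_c/MU_t = t/c.
At (7, 29): MRS = 29/7.
The indifference curve has slope −29/7 at this bundle.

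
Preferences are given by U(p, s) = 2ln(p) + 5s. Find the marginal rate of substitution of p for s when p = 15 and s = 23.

MRS = 2/75

MU_p = 2/p, MU_s = 5.
MRS = 2/p ÷ 5.
At (15, 23): MRS = 2/75.
So at (15, 23) the consumer would give up 2/75 units of s for one more unit of p.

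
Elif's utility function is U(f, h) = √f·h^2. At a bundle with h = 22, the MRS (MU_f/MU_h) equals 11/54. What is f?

f = 27

MU_f = 0.5·f^(-0.5)·h^2 and MU_h = 2·√f·h.
MRS = MU_f/MU_h = (0.25)·h/f.
Substitute h = 22: MRS = 5.5/f. Setting 5.5/f = 11/54 gives f = 5.5/(11/54) = 27.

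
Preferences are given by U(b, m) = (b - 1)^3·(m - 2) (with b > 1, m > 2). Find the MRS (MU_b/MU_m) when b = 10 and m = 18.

MU_b = 3·(b−1)^2·(m−2), MU_m = (b−1)^3.
MRS = (3/1)·(m−2)/(b−1).
At (10, 18): MRS = 16/3.
That is, one extra unit of b is worth 16/3 units of m at the margin.

MRS = 16/3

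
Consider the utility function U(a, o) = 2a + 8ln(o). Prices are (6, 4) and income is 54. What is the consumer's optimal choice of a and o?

a* = 5, o* = 6

MU_a = 2, MU_o = 8/o.
MRS = 2 ÷ (8/o).
Tangency: set MRS = p_a/p_o = 6/4 = 1.5.
MRS depends only on o: 0.25·o = 1.5 ⇒ o* = 1.5/0.25 = 6.
From the budget, 6·a = 54 − 4·6 = 30, so a* = 5.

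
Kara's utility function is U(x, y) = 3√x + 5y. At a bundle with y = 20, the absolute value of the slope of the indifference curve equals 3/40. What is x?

x = 16

MU_x = 3/(2√x), MU_y = 5.
MRS = 3/(2√x) ÷ 5.
MRS depends only on x: 0.3/√x = 3/40 ⇒ √x = 0.3/(3/40) = 4 ⇒ x = 16.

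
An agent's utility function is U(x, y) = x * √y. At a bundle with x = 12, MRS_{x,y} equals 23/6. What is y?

y = 23

MU_x = √y and MU_y = 0.5·x·y^(-0.5).
MRS = MU_x/MU_y = (2)·y/x.
Substitute x = 12: MRS = y/6. Setting y/6 = 23/6 gives y = (23/6)·6 = 23.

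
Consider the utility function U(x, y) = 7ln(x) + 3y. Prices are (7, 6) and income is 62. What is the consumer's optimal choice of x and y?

x* = 2, y* = 8

MU_x = 7/x, MU_y = 3.
MRS = 7/x ÷ 3.
Tangency: set MRS = p_x/p_y = 7/6.
MRS depends only on x: (7/3)/x = 7/6 ⇒ x* = (7/3)/(7/6) = 2.
From the budget, 6·y = 62 − 7·2 = 48, so y* = 8.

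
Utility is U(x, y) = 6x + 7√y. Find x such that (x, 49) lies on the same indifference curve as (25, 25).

x = 68/3

U(25, 25) = 185.
Set U(x, 49) = 185 and solve.
With y = 49: √49 = 7, so 6x = 185 − 7·7 = 136 and x = 68/3.
Check: U(68/3, 49) = 185.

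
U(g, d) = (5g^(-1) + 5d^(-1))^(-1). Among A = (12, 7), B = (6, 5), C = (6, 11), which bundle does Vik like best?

Bundle A

Evaluate utility at each bundle:
U(A) = 0.884.
U(B) = 0.545.
U(C) = 0.776.
Highest utility is A, so A ≻ C ≻ B.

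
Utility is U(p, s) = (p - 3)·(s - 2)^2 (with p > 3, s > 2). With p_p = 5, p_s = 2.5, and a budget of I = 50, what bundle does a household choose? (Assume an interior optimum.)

MU_p = (s−2)^2, MU_s = 2·(p−3)·(s−2).
MRS = (1/2)·(s−2)/(p−3).
Tangency: set MRS = p_p/p_s = 5/2.5 = 2.
So (1/2)·(s − 2)/(p − 3) = 2, i.e. (s − 2) = 4·(p − 3).
Rewrite the budget in excess-of-subsistence terms: 5·(p − 3) + 2.5·(s − 2) = 50 − 5·3 − 2.5·2 = 30.
Substituting, 15·(p − 3) = 30, so p − 3 = 2 and p* = 5.
Then s − 2 = 4·2 = 8, so s* = 10.

p* = 5, s* = 10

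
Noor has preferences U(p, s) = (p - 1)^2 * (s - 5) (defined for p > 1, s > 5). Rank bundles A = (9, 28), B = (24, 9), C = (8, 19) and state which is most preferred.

Evaluate utility at each bundle:
U(A) = 1472.
U(B) = 2116.
U(C) = 686.
Highest utility is B, so B ≻ A ≻ C.

Bundle B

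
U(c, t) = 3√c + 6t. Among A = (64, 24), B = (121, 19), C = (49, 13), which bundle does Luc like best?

Evaluate utility at each bundle:
U(A) = 168.000.
U(B) = 147.000.
U(C) = 99.000.
Highest utility is A, so A ≻ B ≻ C.

Bundle A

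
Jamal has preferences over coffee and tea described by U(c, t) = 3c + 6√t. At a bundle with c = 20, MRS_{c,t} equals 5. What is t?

MU_c = 3, MU_t = 6/(2√t).
MRS = 3 ÷ (6/(2√t)).
MRS depends only on t: √t = 5 ⇒ √t = 5 ⇒ t = 25.

t = 25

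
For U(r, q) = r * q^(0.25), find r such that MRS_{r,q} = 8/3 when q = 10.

MU_r = q^(0.25) and MU_q = 0.25·r·q^(-0.75).
MRS = MU_r/MU_q = (4)·q/r.
Substitute q = 10: MRS = 40/r. Setting 40/r = 8/3 gives r = 40/(8/3) = 15.

r = 15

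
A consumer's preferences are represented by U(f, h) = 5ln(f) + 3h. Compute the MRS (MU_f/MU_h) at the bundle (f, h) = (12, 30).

MU_f = 5/f, MU_h = 3.
MRS = 5/f ÷ 3.
At (12, 30): MRS = 5/36.
So at (12, 30) the consumer would give up 5/36 units of h for one more unit of f.

MRS = 5/36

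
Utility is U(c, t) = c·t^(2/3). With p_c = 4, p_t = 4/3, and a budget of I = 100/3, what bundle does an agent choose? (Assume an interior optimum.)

c* = 5, t* = 10

MU_c = t^(2/3) and MU_t = 2/3·c·t^(-1/3).
MRS = MU_c/MU_t = (1.5)·t/c.
Tangency: set MRS = p_c/p_t = 4/(4/3) = 3.
So (1.5)·t/c = 3, i.e. t = 2·c.
Substitute into the budget 4·c + (4/3)·t = 100/3: (20/3)·c = 100/3, so c* = 5.
Then t* = 2·5 = 10.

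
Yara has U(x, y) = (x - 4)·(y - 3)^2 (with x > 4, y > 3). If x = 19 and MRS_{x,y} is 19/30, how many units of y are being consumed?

MU_x = (y−3)^2, MU_y = 2·(x−4)·(y−3).
MRS = (1/2)·(y−3)/(x−4).
Substitute x = 19: MRS = (y − 3)/30. Setting this equal to 19/30 gives y − 3 = (19/30)·30 = 19, so y = 22.

y = 22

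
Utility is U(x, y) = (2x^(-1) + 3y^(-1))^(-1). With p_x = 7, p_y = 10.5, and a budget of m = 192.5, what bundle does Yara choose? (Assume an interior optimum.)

x* = 11, y* = 11

For CES with ρ = -1, MRS = (2/3)·(y/x)^2.
Tangency: set MRS = p_x/p_y = 7/10.5 = 2/3.
So (y/x)^2 = 1; taking the square root, y/x = 1, i.e. y = x.
Substitute into the budget 7·x + 10.5·y = 192.5: 17.5·x = 192.5, so x* = 11 and y* = 11.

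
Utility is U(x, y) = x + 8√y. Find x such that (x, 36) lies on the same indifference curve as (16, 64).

U(16, 64) = 80.
Set U(x, 36) = 80 and solve.
With y = 36: √36 = 6, so x = 80 − 8·6 = 32.
Check: U(32, 36) = 80.

x = 32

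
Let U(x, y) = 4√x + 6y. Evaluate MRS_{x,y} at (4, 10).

MU_x = 4/(2√x), MU_y = 6.
MRS = 4/(2√x) ÷ 6.
At (4, 10): MRS = 1/6.
The indifference curve has slope −1/6 at this bundle.

MRS = 1/6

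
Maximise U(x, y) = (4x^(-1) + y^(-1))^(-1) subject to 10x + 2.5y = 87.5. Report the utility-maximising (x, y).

For CES with ρ = -1, MRS = (4/1)·(y/x)^2.
Tangency: set MRS = p_x/p_y = 10/2.5 = 4.
So (y/x)^2 = 1; taking the square root, y/x = 1, i.e. y = x.
Substitute into the budget 10·x + 2.5·y = 87.5: 12.5·x = 87.5, so x* = 7 and y* = 7.

x* = 7, y* = 7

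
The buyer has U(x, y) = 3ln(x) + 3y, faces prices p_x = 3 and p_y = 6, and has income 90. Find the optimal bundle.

MU_x = 3/x, MU_y = 3.
MRS = 3/x ÷ 3.
Tangency: set MRS = p_x/p_y = 3/6 = 0.5.
MRS depends only on x: 1/x = 0.5 ⇒ x* = 1/0.5 = 2.
From the budget, 6·y = 90 − 3·2 = 84, so y* = 14.

x* = 2, y* = 14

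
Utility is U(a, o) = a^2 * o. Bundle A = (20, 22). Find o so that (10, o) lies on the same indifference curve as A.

U(20, 22) = 8800.
Set U(10, o) = 8800 and solve.
With a = 10: 10^2 = 100, so o = 8800/100 = 88.
Check: U(10, 88) = 8800.

o = 88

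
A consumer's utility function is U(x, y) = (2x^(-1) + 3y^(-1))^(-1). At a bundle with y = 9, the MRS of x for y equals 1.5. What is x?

For CES with ρ = -1, MRS = (2/3)·(y/x)^2.
Setting (2/3)·(9/x)^2 = 1.5 gives (9/x)^2 = 2.25, so 9/x = 1.5 and x = 6.

x = 6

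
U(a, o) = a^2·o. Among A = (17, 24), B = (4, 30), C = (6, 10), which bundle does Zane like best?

Evaluate utility at each bundle:
U(A) = 6936.
U(B) = 480.
U(C) = 360.
Highest utility is A, so A ≻ B ≻ C.

Bundle A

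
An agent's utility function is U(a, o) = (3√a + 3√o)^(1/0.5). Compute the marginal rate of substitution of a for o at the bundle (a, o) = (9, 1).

MRS = 1/3

For CES with ρ = 0.5, MRS = √(o/a).
At (9, 1): MRS = 1/3.
That is, one extra unit of a is worth 1/3 units of o at the margin.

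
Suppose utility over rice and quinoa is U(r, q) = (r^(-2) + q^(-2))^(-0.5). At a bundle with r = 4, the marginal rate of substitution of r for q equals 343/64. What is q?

For CES with ρ = -2, MRS = (q/r)^3.
Setting (q/4)^3 = 343/64 gives q/4 = 1.75 and q = 7.

q = 7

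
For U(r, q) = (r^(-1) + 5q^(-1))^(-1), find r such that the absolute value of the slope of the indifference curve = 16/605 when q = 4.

r = 11

For CES with ρ = -1, MRS = (1/5)·(q/r)^2.
Setting (1/5)·(4/r)^2 = 16/605 gives (4/r)^2 = 16/121, so 4/r = 4/11 and r = 11.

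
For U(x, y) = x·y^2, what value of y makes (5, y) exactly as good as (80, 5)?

y = 20

U(80, 5) = 2000.
Set U(5, y) = 2000 and solve.
With x = 5: y^2 = 2000/5 = 400; taking the square root, y = 20.
Check: U(5, 20) = 2000.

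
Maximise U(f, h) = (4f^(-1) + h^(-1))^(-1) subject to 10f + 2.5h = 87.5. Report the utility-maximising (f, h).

f* = 7, h* = 7

For CES with ρ = -1, MRS = (4/1)·(h/f)^2.
Tangency: set MRS = p_f/p_h = 10/2.5 = 4.
So (h/f)^2 = 1; taking the square root, h/f = 1, i.e. h = f.
Substitute into the budget 10·f + 2.5·h = 87.5: 12.5·f = 87.5, so f* = 7 and h* = 7.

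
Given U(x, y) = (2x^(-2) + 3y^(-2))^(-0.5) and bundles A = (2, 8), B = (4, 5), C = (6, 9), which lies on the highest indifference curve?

Bundle C

Evaluate utility at each bundle:
U(A) = 1.352.
U(B) = 2.020.
U(C) = 3.286.
Highest utility is C, so C ≻ B ≻ A.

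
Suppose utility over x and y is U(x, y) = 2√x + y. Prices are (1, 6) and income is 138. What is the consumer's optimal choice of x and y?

MU_x = 2/(2√x), MU_y = 1.
MRS = 2/(2√x) ÷ 1.
Tangency: set MRS = p_x/p_y = 1/6.
MRS depends only on x: 1/√x = 1/6 ⇒ √x = 1/(1/6) = 6 ⇒ x* = 36.
From the budget, 6·y = 138 − 1·36 = 102, so y* = 17.

x* = 36, y* = 17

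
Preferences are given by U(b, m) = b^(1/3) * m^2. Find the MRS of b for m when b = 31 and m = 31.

MRS = 1/6

MU_b = 1/3·b^(-2/3)·m^2 and MU_m = 2·b^(1/3)·m.
MRS = MU_b/MU_m = (1/6)·m/b.
At (31, 31): MRS = 1/6.
So at (31, 31) the consumer would give up 1/6 units of m for one more unit of b.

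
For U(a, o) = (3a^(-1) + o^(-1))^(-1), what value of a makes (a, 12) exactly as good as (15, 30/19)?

U depends on (a, o) only through S = 3a^(-1) + o^(-1), so equal utility means equal S. At (15, 30/19): S = 5/6.
With o = 12: 12^(-1) = 1/12, so 3a^(-1) = 5/6 − 1/12 = 0.75, i.e. a^(-1) = 0.25.
Hence a = 1/0.25 = 4.
Check: U(4, 12) = 1.2.

a = 4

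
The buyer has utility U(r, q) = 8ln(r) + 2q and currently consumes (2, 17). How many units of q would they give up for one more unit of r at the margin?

MU_r = 8/r, MU_q = 2.
MRS = 8/r ÷ 2.
At (2, 17): MRS = 2.
So at (2, 17) the consumer would give up 2 units of q for one more unit of r.

MRS = 2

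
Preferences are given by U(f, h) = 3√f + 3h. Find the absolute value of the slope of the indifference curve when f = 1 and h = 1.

MRS = 0.5

MU_f = 3/(2√f), MU_h = 3.
MRS = 3/(2√f) ÷ 3.
At (1, 1): MRS = 0.5.
The indifference curve has slope −0.5 at this bundle.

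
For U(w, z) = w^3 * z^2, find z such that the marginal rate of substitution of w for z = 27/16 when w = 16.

MU_w = 3·w^2·z^2 and MU_z = 2·w^3·z.
MRS = MU_w/MU_z = (3/2)·z/w.
Substitute w = 16: MRS = z/(32/3). Setting z/(32/3) = 27/16 gives z = (27/16)·(32/3) = 18.

z = 18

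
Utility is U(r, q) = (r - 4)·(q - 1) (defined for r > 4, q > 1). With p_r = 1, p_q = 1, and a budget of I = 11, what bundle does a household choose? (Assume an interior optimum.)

r* = 7, q* = 4

MU_r = (q−1), MU_q = (r−4).
MRS = (q−1)/(r−4).
Tangency: set MRS = p_r/p_q = 1/1 = 1.
So (q − 1)/(r − 4) = 1, i.e. (q − 1) = (r − 4).
Rewrite the budget in excess-of-subsistence terms: 1·(r − 4) + 1·(q − 1) = 11 − 1·4 − 1·1 = 6.
Substituting, 2·(r − 4) = 6, so r − 4 = 3 and r* = 7.
Then q − 1 = 3, so q* = 4.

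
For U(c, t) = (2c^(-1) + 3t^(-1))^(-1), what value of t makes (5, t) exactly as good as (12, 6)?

t = 11.25

U depends on (c, t) only through S = 2c^(-1) + 3t^(-1), so equal utility means equal S. At (12, 6): S = 2/3.
With c = 5: 2·5^(-1) = 0.4, so 3t^(-1) = 2/3 − 0.4 = 4/15, i.e. t^(-1) = 4/45.
Hence t = 1/(4/45) = 11.25.
Check: U(5, 11.25) = 1.5.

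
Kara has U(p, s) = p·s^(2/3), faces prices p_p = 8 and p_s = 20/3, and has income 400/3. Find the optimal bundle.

p* = 10, s* = 8

MU_p = s^(2/3) and MU_s = 2/3·p·s^(-1/3).
MRS = MU_p/MU_s = (1.5)·s/p.
Tangency: set MRS = p_p/p_s = 8/(20/3) = 1.2.
So (1.5)·s/p = 1.2, i.e. s = 0.8·p.
Substitute into the budget 8·p + (20/3)·s = 400/3: (40/3)·p = 400/3, so p* = 10.
Then s* = 0.8·10 = 8.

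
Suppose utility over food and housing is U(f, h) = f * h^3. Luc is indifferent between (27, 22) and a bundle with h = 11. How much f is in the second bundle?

f = 216

U(27, 22) = 287496.
Set U(f, 11) = 287496 and solve.
With h = 11: 11^3 = 1331, so f = 287496/1331 = 216.
Check: U(216, 11) = 287496.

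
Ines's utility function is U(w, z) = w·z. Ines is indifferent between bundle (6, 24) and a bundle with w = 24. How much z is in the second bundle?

z = 6

U(6, 24) = 144.
Set U(24, z) = 144 and solve.
With w = 24: z = 144/24 = 6.
Check: U(24, 6) = 144.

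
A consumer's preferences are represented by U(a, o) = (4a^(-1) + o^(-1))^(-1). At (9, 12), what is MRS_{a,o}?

For CES with ρ = -1, MRS = (4/1)·(o/a)^2.
At (9, 12): MRS = 64/9.
That is, one extra unit of a is worth 64/9 units of o at the margin.

MRS = 64/9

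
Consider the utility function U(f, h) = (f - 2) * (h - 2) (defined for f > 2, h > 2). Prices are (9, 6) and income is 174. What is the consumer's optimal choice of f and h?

MU_f = (h−2), MU_h = (f−2).
MRS = (h−2)/(f−2).
Tangency: set MRS = p_f/p_h = 9/6 = 1.5.
So (h − 2)/(f − 2) = 1.5, i.e. (h − 2) = 1.5·(f − 2).
Rewrite the budget in excess-of-subsistence terms: 9·(f − 2) + 6·(h − 2) = 174 − 9·2 − 6·2 = 144.
Substituting, 18·(f − 2) = 144, so f − 2 = 8 and f* = 10.
Then h − 2 = 1.5·8 = 12, so h* = 14.

f* = 10, h* = 14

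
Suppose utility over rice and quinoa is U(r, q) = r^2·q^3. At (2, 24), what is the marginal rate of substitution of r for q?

MRS = 8

MU_r = 2·r·q^3 and MU_q = 3·r^2·q^2.
MRS = MU_r/MU_q = (2/3)·q/r.
At (2, 24): MRS = 8.
So at (2, 24) the consumer would give up 8 units of q for one more unit of r.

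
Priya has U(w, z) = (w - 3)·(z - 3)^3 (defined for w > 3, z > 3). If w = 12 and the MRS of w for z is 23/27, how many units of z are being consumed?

z = 26

MU_w = (z−3)^3, MU_z = 3·(w−3)·(z−3)^2.
MRS = (1/3)·(z−3)/(w−3).
Substitute w = 12: MRS = (z − 3)/27. Setting this equal to 23/27 gives z − 3 = (23/27)·27 = 23, so z = 26.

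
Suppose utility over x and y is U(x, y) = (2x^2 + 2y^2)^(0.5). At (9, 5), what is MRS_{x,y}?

For CES with ρ = 2, MRS = (y/x)^(-1).
At (9, 5): MRS = 1.8.
That is, one extra unit of x is worth 1.8 units of y at the margin.

MRS = 1.8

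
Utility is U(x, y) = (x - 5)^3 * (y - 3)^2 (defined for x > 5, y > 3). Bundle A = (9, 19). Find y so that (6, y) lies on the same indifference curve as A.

U(9, 19) = 16384.
Set U(6, y) = 16384 and solve.
With x = 6: (6 − 5)^3 = 1, so (y − 3)^2 = 16384/1 = 16384.
Taking the square root (with y > 3): y − 3 = 128, so y = 131.
Check: U(6, 131) = 16384.

y = 131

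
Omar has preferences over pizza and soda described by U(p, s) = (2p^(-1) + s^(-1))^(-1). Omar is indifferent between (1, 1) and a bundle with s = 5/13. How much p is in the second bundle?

U depends on (p, s) only through S = 2p^(-1) + s^(-1), so equal utility means equal S. At (1, 1): S = 3.
With s = 5/13: (5/13)^(-1) = 2.6, so 2p^(-1) = 3 − 2.6 = 0.4, i.e. p^(-1) = 0.2.
Hence p = 1/0.2 = 5.
Check: U(5, 5/13) = 0.3333.

p = 5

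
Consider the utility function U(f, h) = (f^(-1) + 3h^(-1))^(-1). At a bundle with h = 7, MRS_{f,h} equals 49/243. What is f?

For CES with ρ = -1, MRS = (1/3)·(h/f)^2.
Setting (1/3)·(7/f)^2 = 49/243 gives (7/f)^2 = 49/81, so 7/f = 7/9 and f = 9.

f = 9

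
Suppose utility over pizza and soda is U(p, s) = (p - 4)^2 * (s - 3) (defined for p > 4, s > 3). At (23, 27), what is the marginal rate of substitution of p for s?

MRS = 48/19

MU_p = 2·(p−4)·(s−3), MU_s = (p−4)^2.
MRS = (2/1)·(s−3)/(p−4).
At (23, 27): MRS = 48/19.
That is, one extra unit of p is worth 48/19 units of s at the margin.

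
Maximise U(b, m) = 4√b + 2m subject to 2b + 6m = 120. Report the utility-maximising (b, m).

b* = 9, m* = 17

MU_b = 4/(2√b), MU_m = 2.
MRS = 4/(2√b) ÷ 2.
Tangency: set MRS = p_b/p_m = 2/6 = 1/3.
MRS depends only on b: 1/√b = 1/3 ⇒ √b = 1/(1/3) = 3 ⇒ b* = 9.
From the budget, 6·m = 120 − 2·9 = 102, so m* = 17.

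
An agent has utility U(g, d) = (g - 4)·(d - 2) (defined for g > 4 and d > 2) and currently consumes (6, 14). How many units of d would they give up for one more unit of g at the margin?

MU_g = (d−2), MU_d = (g−4).
MRS = (d−2)/(g−4).
At (6, 14): MRS = 6.
That is, one extra unit of g is worth 6 units of d at the margin.

MRS = 6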